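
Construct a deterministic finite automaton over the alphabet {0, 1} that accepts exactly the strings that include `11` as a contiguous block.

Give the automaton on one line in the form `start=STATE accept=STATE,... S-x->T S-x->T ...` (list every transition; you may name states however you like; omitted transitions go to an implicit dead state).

Track how much of `11` has been matched so far: state S0 is no progress, S2 is the absorbing accept state reached once `11` has occurred. Intermediate states record partial matches; on a mismatch, fall back to the longest reusable overlap.
        0   1  
>  S0   S0  S1 
   S1   S0  S2 
 * S2   S2  S2 
(> = start, * = accepting)

start=S0 accept=S2 S0-0->S0 S0-1->S1 S1-0->S0 S1-1->S2 S2-0->S2 S2-1->S2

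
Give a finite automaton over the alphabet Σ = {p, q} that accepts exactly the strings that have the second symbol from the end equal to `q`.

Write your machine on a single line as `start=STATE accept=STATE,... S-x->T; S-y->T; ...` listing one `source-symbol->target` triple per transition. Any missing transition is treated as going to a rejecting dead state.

A DFA must remember the last 2 symbols (since which symbol is second-to-last isn't known until the input ends). Use one state per possible window of the last ≤2 symbols; accept from those whose window starts with `q`.
With 7 states:
       p  q 
>  A   B  C 
   B   D  E 
   C   F  G 
   D   D  E 
   E   F  G 
 * F   D  E 
 * G   F  G 
(> = start, * = accepting)

start=A; accept=F,G; A-p->B; A-q->C; B-p->D; B-q->E; C-p->F; C-q->G; D-p->D; D-q->E; E-p->F; E-q->G; F-p->D; F-q->E; G-p->F; G-q->G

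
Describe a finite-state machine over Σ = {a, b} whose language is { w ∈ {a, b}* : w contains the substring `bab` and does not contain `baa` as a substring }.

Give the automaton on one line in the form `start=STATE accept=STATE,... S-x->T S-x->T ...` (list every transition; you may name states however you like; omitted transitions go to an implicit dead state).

Handle the two conditions separately and then intersect. The first has 4 states tracking whether and how much of `bab` has been seen; the second has 4 states tracking partial matches of the forbidden pattern `baa`. A product state is a pair (one from each), accepting exactly when both do. Equivalent product states are then merged.
        a   b  
>  q0   q0  q1 
   q1   q2  q1 
   q2   q3  q4 
   q3   q3  q3 
 * q4   q5  q4 
 * q5   q3  q4 
(> = start, * = accepting)

start=q0 accept=q4,q5 q0-a->q0 q0-b->q1 q1-a->q2 q1-b->q1 q2-a->q3 q2-b->q4 q3-a->q3 q3-b->q3 q4-a->q5 q4-b->q4 q5-a->q3 q5-b->q4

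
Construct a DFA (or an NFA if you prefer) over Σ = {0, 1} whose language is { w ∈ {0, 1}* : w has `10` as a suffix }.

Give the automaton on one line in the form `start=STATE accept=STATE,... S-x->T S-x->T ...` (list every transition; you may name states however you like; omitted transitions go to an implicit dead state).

Remember how much of `10` the current input suffix matches. State s0 means no match yet; s1 means the last symbol is `1`; s2 means the last 2 symbols are `10`. Only s2 accepts. On a mismatch, fall back to the longest proper suffix that is still a prefix of `10`.
3 states suffice.
        0   1  
>  s0   s0  s1 
   s1   s2  s1 
 * s2   s0  s1 
(> = start, * = accepting)

start=s0 accept=s2 s0-0->s0 s0-1->s1 s1-0->s2 s1-1->s1 s2-0->s0 s2-1->s1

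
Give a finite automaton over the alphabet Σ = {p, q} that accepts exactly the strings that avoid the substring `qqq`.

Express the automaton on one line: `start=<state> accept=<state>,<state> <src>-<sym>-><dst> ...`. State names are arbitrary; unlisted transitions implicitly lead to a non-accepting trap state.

This is the complement of 'contains `qqq`'. Use the same substring-matching states — S0 through S3 holding how much of `qqq` has just been matched — but flip the accepting set: everything except the trap S3 accepts.
        p   q  
>* S0   S0  S1 
 * S1   S0  S2 
 * S2   S0  S3 
   S3   S3  S3 
(> = start, * = accepting)

start=S0 accept=S0,S1,S2 S0-p->S0 S0-q->S1 S1-p->S0 S1-q->S2 S2-p->S0 S2-q->S3 S3-p->S3 S3-q->S3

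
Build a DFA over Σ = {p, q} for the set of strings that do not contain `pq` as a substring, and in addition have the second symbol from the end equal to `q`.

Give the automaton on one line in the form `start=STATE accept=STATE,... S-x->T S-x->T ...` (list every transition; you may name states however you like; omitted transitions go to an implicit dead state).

Run two small machines in parallel and take their product. One (3 states) tracks partial matches of the forbidden pattern `pq`; the other (7 states) tracks the last 2 symbols read. Each combined state is a pair, one component from each; accept when both components accept. Minimizing collapses redundant product states.
       p  q 
>  A   B  C 
   B   B  B 
   C   D  E 
 * D   B  B 
 * E   D  E 
(> = start, * = accepting)

start=A accept=D,E A-p->B A-q->C B-p->B B-q->B C-p->D C-q->E D-p->B D-q->B E-p->D E-q->E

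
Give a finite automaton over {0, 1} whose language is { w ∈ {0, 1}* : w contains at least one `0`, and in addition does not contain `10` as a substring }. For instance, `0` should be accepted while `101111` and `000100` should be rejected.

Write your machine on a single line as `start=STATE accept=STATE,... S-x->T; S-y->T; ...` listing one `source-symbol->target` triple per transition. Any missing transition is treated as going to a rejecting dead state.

start=q0; accept=q1,q3,q4,q6; q0-0->q1; q0-1->q2; q1-0->q3; q1-1->q4; q2-0->q5; q2-1->q2; q3-0->q3; q3-1->q6; q4-0->q7; q4-1->q4; q5-0->q7; q5-1->q5; q6-0->q7; q6-1->q6; q7-0->q7; q7-1->q7

Build one automaton per condition and run them in lockstep. The first has 3 states tracking the count of `0`s, saturating at 2; the second has 3 states tracking partial matches of the forbidden pattern `10`. A product state is a pair (one from each), accepting exactly when both do.
An 8-state machine:
        0   1  
>  q0   q1  q2 
 * q1   q3  q4 
   q2   q5  q2 
 * q3   q3  q6 
 * q4   q7  q4 
   q5   q7  q5 
 * q6   q7  q6 
   q7   q7  q7 
(> = start, * = accepting)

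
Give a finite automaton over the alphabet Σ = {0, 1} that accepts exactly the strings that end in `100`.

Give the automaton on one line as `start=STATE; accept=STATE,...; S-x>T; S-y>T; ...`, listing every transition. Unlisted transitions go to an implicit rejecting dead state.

start=q0; accept=q3; q0-0>q0; q0-1>q1; q1-0>q2; q1-1>q1; q2-0>q3; q2-1>q1; q3-0>q0; q3-1>q1

Let each state record the length of the longest suffix of the input read so far that is also a prefix of `100`. q1 means the last symbol is `1`; q2 means the last 2 symbols are `10`; q3 means the last 3 symbols are `100`. Accept only at q3, where the string currently ends in `100`.
With 4 states:
        0   1  
>  q0   q0  q1 
   q1   q2  q1 
   q2   q3  q1 
 * q3   q0  q1 
(> = start, * = accepting)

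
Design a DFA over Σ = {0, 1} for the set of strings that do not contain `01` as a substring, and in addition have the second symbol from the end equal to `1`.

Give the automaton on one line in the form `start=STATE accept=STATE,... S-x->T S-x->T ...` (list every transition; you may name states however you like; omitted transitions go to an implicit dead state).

start=q0 accept=q3,q4 q0-0->q1 q0-1->q2 q1-0->q1 q1-1->q1 q2-0->q3 q2-1->q4 q3-0->q1 q3-1->q1 q4-0->q3 q4-1->q4

Build one automaton per condition and run them in lockstep. The first has 3 states tracking partial matches of the forbidden pattern `01`; the second has 7 states tracking the last 2 symbols read. A product state is a pair (one from each), accepting exactly when both do. Equivalent product states are then merged.
        0   1  
>  q0   q1  q2 
   q1   q1  q1 
   q2   q3  q4 
 * q3   q1  q1 
 * q4   q3  q4 
(> = start, * = accepting)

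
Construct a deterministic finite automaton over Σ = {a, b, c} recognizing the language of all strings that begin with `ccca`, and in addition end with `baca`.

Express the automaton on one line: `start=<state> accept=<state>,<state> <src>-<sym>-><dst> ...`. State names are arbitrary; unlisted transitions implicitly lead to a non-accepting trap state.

start=q0 accept=q13 q0-a->q1 q0-b->q2 q0-c->q3 q1-a->q1 q1-b->q2 q1-c->q1 q2-a->q4 q2-b->q2 q2-c->q1 q3-a->q1 q3-b->q2 q3-c->q5 q4-a->q1 q4-b->q2 q4-c->q6 q5-a->q1 q5-b->q2 q5-c->q7 q6-a->q8 q6-b->q2 q6-c->q1 q7-a->q9 q7-b->q2 q7-c->q1 q8-a->q1 q8-b->q2 q8-c->q1 q9-a->q9 q9-b->q10 q9-c->q9 q10-a->q11 q10-b->q10 q10-c->q9 q11-a->q9 q11-b->q10 q11-c->q12 q12-a->q13 q12-b->q10 q12-c->q9 q13-a->q9 q13-b->q10 q13-c->q9

Run two small machines in parallel and take their product. One (6 states) tracks whether the input so far still matches the prefix `ccca`; the other (5 states) tracks how much of the suffix `baca` has currently been matched. Each combined state is a pair, one component from each; accept when both components accept.
A 14-state machine:
          a    b    c  
>  q0     q1   q2   q3 
   q1     q1   q2   q1 
   q2     q4   q2   q1 
   q3     q1   q2   q5 
   q4     q1   q2   q6 
   q5     q1   q2   q7 
   q6     q8   q2   q1 
   q7     q9   q2   q1 
   q8     q1   q2   q1 
   q9     q9  q10   q9 
   q10   q11  q10   q9 
   q11    q9  q10  q12 
   q12   q13  q10   q9 
 * q13    q9  q10   q9 
(> = start, * = accepting)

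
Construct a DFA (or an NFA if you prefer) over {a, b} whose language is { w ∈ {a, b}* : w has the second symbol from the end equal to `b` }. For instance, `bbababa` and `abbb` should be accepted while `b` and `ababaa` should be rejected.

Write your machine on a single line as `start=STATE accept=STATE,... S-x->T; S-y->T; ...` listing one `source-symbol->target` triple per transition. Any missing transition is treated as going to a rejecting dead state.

A DFA must remember the last 2 symbols (since which symbol is second-to-last isn't known until the input ends). Use one state per possible window of the last ≤2 symbols; accept from those whose window starts with `b`.
A 7-state machine:
        a   b  
>  q0   q1  q2 
   q1   q3  q4 
   q2   q5  q6 
   q3   q3  q4 
   q4   q5  q6 
 * q5   q3  q4 
 * q6   q5  q6 
(> = start, * = accepting)

start=q0; accept=q5,q6; q0-a->q1; q0-b->q2; q1-a->q3; q1-b->q4; q2-a->q5; q2-b->q6; q3-a->q3; q3-b->q4; q4-a->q5; q4-b->q6; q5-a->q3; q5-b->q4; q6-a->q5; q6-b->q6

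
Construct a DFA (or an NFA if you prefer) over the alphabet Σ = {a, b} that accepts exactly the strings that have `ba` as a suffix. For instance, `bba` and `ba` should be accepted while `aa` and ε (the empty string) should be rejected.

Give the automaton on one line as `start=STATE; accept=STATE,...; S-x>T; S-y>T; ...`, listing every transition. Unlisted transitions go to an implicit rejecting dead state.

start=q0; accept=q2; q0-a>q0; q0-b>q1; q1-a>q2; q1-b>q1; q2-a>q0; q2-b>q1

Let each state record the length of the longest suffix of the input read so far that is also a prefix of `ba`. q1 means the last symbol is `b`; q2 means the last 2 symbols are `ba`. Accept only at q2, where the string currently ends in `ba`.
With 3 states:
        a   b  
>  q0   q0  q1 
   q1   q2  q1 
 * q2   q0  q1 
(> = start, * = accepting)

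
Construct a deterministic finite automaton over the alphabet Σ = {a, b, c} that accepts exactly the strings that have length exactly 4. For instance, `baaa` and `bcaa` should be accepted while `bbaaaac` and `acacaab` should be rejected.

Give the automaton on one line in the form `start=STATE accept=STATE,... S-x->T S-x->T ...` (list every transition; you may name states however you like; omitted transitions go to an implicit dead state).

Count input length up to 5: every symbol moves from q0 toward q5, which means 'more than 4' and absorbs. Accept from {q4}.
6 states suffice.
        a   b   c  
>  q0   q1  q1  q1 
   q1   q2  q2  q2 
   q2   q3  q3  q3 
   q3   q4  q4  q4 
 * q4   q5  q5  q5 
   q5   q5  q5  q5 
(> = start, * = accepting)

start=q0 accept=q4 q0-a->q1 q0-b->q1 q0-c->q1 q1-a->q2 q1-b->q2 q1-c->q2 q2-a->q3 q2-b->q3 q2-c->q3 q3-a->q4 q3-b->q4 q3-c->q4 q4-a->q5 q4-b->q5 q4-c->q5 q5-a->q5 q5-b->q5 q5-c->q5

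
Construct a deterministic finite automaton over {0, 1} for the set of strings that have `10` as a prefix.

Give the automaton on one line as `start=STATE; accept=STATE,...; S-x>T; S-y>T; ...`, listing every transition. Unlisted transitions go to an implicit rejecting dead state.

start=q0; accept=q2; q0-0>q3; q0-1>q1; q1-0>q2; q1-1>q3; q2-0>q2; q2-1>q2; q3-0>q3; q3-1>q3

Check the first 2 symbols one by one: q0 through q1 record how many have matched `10` so far; any wrong symbol goes to the dead state q3. After all 2 match we enter the accepting sink q2.
4 states suffice.
        0   1  
>  q0   q3  q1 
   q1   q2  q3 
 * q2   q2  q2 
   q3   q3  q3 
(> = start, * = accepting)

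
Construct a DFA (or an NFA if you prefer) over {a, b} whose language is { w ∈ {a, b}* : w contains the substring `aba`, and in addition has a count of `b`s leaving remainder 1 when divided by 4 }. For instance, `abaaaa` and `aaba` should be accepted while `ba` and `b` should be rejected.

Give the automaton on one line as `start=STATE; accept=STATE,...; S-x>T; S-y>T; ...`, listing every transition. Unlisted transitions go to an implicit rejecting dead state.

Build one automaton per condition and run them in lockstep. One (4 states) tracks whether and how much of `aba` has been seen; the other (4 states) tracks the count of `b`s modulo 4. Each combined state is a pair, one component from each; accept when both components accept.
A 16-state machine:
          a    b  
>  s0     s1   s2 
   s1     s1   s3 
   s2     s4   s5 
   s3     s6   s5 
   s4     s4   s7 
   s5     s8   s9 
 * s6     s6  s10 
   s7    s10   s9 
   s8     s8  s11 
   s9    s12   s0 
   s10   s10  s13 
   s11   s13   s0 
   s12   s12  s14 
   s13   s13  s15 
   s14   s15   s2 
   s15   s15   s6 
(> = start, * = accepting)

start=s0; accept=s6; s0-a>s1; s0-b>s2; s1-a>s1; s1-b>s3; s2-a>s4; s2-b>s5; s3-a>s6; s3-b>s5; s4-a>s4; s4-b>s7; s5-a>s8; s5-b>s9; s6-a>s6; s6-b>s10; s7-a>s10; s7-b>s9; s8-a>s8; s8-b>s11; s9-a>s12; s9-b>s0; s10-a>s10; s10-b>s13; s11-a>s13; s11-b>s0; s12-a>s12; s12-b>s14; s13-a>s13; s13-b>s15; s14-a>s15; s14-b>s2; s15-a>s15; s15-b>s6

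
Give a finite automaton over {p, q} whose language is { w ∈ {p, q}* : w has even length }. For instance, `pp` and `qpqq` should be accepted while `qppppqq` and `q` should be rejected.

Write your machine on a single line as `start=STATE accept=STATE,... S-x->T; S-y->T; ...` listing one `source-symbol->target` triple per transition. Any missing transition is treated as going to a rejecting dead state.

start=A; accept=A; A-p->B; A-q->B; B-p->A; B-q->A

Count input length modulo 2: every symbol advances one step around the cycle A → B → A. Accept at A.
       p  q 
>* A   B  B 
   B   A  A 
(> = start, * = accepting)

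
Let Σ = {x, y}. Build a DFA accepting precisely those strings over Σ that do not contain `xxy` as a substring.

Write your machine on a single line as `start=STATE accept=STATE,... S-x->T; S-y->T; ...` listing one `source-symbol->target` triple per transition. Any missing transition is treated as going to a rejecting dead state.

Track partial matches of the forbidden pattern `xxy`. State q3 is a dead state reached once `xxy` has occurred; every other state accepts. q0 means no part of `xxy` is currently matched.
A 4-state machine:
        x   y  
>* q0   q1  q0 
 * q1   q2  q0 
 * q2   q2  q3 
   q3   q3  q3 
(> = start, * = accepting)

start=q0; accept=q0,q1,q2; q0-x->q1; q0-y->q0; q1-x->q2; q1-y->q0; q2-x->q2; q2-y->q3; q3-x->q3; q3-y->q3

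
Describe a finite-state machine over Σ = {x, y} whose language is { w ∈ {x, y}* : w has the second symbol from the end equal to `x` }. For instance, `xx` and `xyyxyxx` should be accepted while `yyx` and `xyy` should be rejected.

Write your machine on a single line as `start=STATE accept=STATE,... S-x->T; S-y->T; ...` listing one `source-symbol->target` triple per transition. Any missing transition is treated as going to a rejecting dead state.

A DFA must remember the last 2 symbols (since which symbol is second-to-last isn't known until the input ends). Use one state per possible window of the last ≤2 symbols; accept from those whose window starts with `x`.
A 7-state machine:
        x   y  
>  S0   S1  S2 
   S1   S3  S4 
   S2   S5  S6 
 * S3   S3  S4 
 * S4   S5  S6 
   S5   S3  S4 
   S6   S5  S6 
(> = start, * = accepting)

start=S0; accept=S3,S4; S0-x->S1; S0-y->S2; S1-x->S3; S1-y->S4; S2-x->S5; S2-y->S6; S3-x->S3; S3-y->S4; S4-x->S5; S4-y->S6; S5-x->S3; S5-y->S4; S6-x->S5; S6-y->S6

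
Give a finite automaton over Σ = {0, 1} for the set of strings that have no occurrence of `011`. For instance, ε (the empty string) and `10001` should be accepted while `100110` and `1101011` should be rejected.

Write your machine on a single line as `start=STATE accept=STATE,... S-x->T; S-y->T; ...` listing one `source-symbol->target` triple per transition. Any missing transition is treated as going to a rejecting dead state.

start=s0; accept=s0,s1,s2; s0-0->s1; s0-1->s0; s1-0->s1; s1-1->s2; s2-0->s1; s2-1->s3; s3-0->s3; s3-1->s3

Track partial matches of the forbidden pattern `011`. State s3 is a dead state reached once `011` has occurred; every other state accepts. s0 means no part of `011` is currently matched.
4 states suffice.
        0   1  
>* s0   s1  s0 
 * s1   s1  s2 
 * s2   s1  s3 
   s3   s3  s3 
(> = start, * = accepting)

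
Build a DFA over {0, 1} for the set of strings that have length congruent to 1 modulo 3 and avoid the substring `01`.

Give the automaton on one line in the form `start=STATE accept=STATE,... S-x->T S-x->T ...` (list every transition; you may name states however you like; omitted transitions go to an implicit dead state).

start=A accept=B,C A-0->B A-1->C B-0->D B-1->E C-0->D C-1->F D-0->G D-1->E E-0->E E-1->E F-0->G F-1->A G-0->B G-1->E

Build one automaton per condition and run them in lockstep. The first has 3 states tracking the input length modulo 3; the second has 3 states tracking partial matches of the forbidden pattern `01`. A product state is a pair (one from each), accepting exactly when both do. After merging equivalent states the machine shrinks.
       0  1 
>  A   B  C 
 * B   D  E 
 * C   D  F 
   D   G  E 
   E   E  E 
   F   G  A 
   G   B  E 
(> = start, * = accepting)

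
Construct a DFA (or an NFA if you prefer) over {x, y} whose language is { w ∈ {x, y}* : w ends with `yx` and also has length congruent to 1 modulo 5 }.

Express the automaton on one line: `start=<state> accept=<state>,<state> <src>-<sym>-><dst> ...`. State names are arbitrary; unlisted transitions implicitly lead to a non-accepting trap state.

Handle the two conditions separately and then intersect. The first has 3 states tracking how much of the suffix `yx` has currently been matched; the second has 5 states tracking the input length modulo 5. A product state is a pair (one from each), accepting exactly when both do.
15 states suffice.
          x    y  
>  s0     s1   s2 
   s1     s3   s4 
   s2     s5   s4 
   s3     s6   s7 
   s4     s8   s7 
   s5     s6   s7 
   s6     s9  s10 
   s7    s11  s10 
   s8     s9  s10 
   s9     s0  s12 
   s10   s13  s12 
   s11    s0  s12 
   s12   s14   s2 
   s13    s1   s2 
 * s14    s3   s4 
(> = start, * = accepting)

start=s0 accept=s14 s0-x->s1 s0-y->s2 s1-x->s3 s1-y->s4 s2-x->s5 s2-y->s4 s3-x->s6 s3-y->s7 s4-x->s8 s4-y->s7 s5-x->s6 s5-y->s7 s6-x->s9 s6-y->s10 s7-x->s11 s7-y->s10 s8-x->s9 s8-y->s10 s9-x->s0 s9-y->s12 s10-x->s13 s10-y->s12 s11-x->s0 s11-y->s12 s12-x->s14 s12-y->s2 s13-x->s1 s13-y->s2 s14-x->s3 s14-y->s4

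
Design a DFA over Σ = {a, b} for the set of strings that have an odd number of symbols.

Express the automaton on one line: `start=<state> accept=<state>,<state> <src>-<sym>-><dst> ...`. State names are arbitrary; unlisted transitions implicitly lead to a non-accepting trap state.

Only the length mod 2 matters, so use a 2-cycle: from any state, every input symbol moves to the next state, wrapping q1 back to q0. Mark q1 accepting.
        a   b  
>  q0   q1  q1 
 * q1   q0  q0 
(> = start, * = accepting)

start=q0 accept=q1 q0-a->q1 q0-b->q1 q1-a->q0 q1-b->q0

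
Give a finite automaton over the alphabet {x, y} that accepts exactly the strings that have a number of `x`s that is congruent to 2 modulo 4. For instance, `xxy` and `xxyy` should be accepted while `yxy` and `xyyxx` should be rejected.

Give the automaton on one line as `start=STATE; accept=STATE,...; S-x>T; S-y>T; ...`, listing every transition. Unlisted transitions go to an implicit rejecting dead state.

start=q0; accept=q2; q0-x>q1; q0-y>q0; q1-x>q2; q1-y>q1; q2-x>q3; q2-y>q2; q3-x>q0; q3-y>q3

The only thing that matters is how many `x`s have appeared, reduced mod 4. Use one state per residue: q0 for 0, …, q3 for 3. Reading `x` moves to the next residue; anything else stays put. q2 is accepting.
A 4-state machine:
        x   y  
>  q0   q1  q0 
   q1   q2  q1 
 * q2   q3  q2 
   q3   q0  q3 
(> = start, * = accepting)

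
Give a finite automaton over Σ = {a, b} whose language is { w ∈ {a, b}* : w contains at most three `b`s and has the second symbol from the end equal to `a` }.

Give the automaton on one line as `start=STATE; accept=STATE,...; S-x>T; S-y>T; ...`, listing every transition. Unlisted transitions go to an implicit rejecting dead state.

Build one automaton per condition and run them in lockstep. One (5 states) tracks the count of `b`s, saturating at 4; the other (7 states) tracks the last 2 symbols read. Each combined state is a pair, one component from each; accept when both components accept.
19 states suffice.
          a    b  
>  q0     q1   q2 
   q1     q3   q4 
   q2     q5   q6 
 * q3     q3   q4 
 * q4     q5   q6 
   q5     q7   q8 
   q6     q9  q10 
 * q7     q7   q8 
 * q8     q9  q10 
   q9    q11  q12 
   q10   q13  q14 
 * q11   q11  q12 
 * q12   q13  q14 
   q13   q15  q16 
   q14   q17  q14 
 * q15   q15  q16 
   q16   q17  q14 
   q17   q18  q16 
   q18   q18  q16 
(> = start, * = accepting)

start=q0; accept=q3,q4,q7,q8,q11,q12,q15; q0-a>q1; q0-b>q2; q1-a>q3; q1-b>q4; q2-a>q5; q2-b>q6; q3-a>q3; q3-b>q4; q4-a>q5; q4-b>q6; q5-a>q7; q5-b>q8; q6-a>q9; q6-b>q10; q7-a>q7; q7-b>q8; q8-a>q9; q8-b>q10; q9-a>q11; q9-b>q12; q10-a>q13; q10-b>q14; q11-a>q11; q11-b>q12; q12-a>q13; q12-b>q14; q13-a>q15; q13-b>q16; q14-a>q17; q14-b>q14; q15-a>q15; q15-b>q16; q16-a>q17; q16-b>q14; q17-a>q18; q17-b>q16; q18-a>q18; q18-b>q16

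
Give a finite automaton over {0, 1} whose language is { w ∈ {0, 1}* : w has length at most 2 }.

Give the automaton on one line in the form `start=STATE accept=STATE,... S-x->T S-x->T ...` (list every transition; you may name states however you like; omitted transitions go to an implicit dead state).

start=S0 accept=S0,S1,S2 S0-0->S1 S0-1->S1 S1-0->S2 S1-1->S2 S2-0->S3 S2-1->S3 S3-0->S3 S3-1->S3

Count input length up to 3: every symbol moves from S0 toward S3, which means 'more than 2' and absorbs. Accept from {S0, S1, S2}.
A 4-state machine:
        0   1  
>* S0   S1  S1 
 * S1   S2  S2 
 * S2   S3  S3 
   S3   S3  S3 
(> = start, * = accepting)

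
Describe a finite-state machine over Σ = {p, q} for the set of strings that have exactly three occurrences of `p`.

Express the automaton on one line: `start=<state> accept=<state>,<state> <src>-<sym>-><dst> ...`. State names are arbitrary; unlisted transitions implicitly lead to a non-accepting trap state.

start=A accept=D A-p->B A-q->A B-p->C B-q->B C-p->D C-q->C D-p->E D-q->D E-p->E E-q->E

Only the number of `p`s matters, and only up to 4. Make a chain A → B → C → D → E advanced by each `p` (with E absorbing); every other symbol self-loops. The accepting set is {D}.
       p  q 
>  A   B  A 
   B   C  B 
   C   D  C 
 * D   E  D 
   E   E  E 
(> = start, * = accepting)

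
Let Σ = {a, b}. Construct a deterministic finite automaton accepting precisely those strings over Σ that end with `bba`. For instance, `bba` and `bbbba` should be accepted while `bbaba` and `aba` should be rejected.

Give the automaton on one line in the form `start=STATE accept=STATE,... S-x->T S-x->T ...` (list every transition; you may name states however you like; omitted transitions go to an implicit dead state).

Let each state record the length of the longest suffix of the input read so far that is also a prefix of `bba`. q1 means the last symbol is `b`; q2 means the last 2 symbols are `bb`; q3 means the last 3 symbols are `bba`. Accept only at q3, where the string currently ends in `bba`.
With 4 states:
        a   b  
>  q0   q0  q1 
   q1   q0  q2 
   q2   q3  q2 
 * q3   q0  q1 
(> = start, * = accepting)

start=q0 accept=q3 q0-a->q0 q0-b->q1 q1-a->q0 q1-b->q2 q2-a->q3 q2-b->q2 q3-a->q0 q3-b->q1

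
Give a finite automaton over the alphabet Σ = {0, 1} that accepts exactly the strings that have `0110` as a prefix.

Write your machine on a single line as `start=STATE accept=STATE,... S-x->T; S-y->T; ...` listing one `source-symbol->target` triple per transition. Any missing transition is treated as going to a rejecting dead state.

start=q0; accept=q4; q0-0->q1; q0-1->q5; q1-0->q5; q1-1->q2; q2-0->q5; q2-1->q3; q3-0->q4; q3-1->q5; q4-0->q4; q4-1->q4; q5-0->q5; q5-1->q5

Check the first 4 symbols one by one: q0 through q3 record how many have matched `0110` so far; any wrong symbol goes to the dead state q5. After all 4 match we enter the accepting sink q4.
A 6-state machine:
        0   1  
>  q0   q1  q5 
   q1   q5  q2 
   q2   q5  q3 
   q3   q4  q5 
 * q4   q4  q4 
   q5   q5  q5 
(> = start, * = accepting)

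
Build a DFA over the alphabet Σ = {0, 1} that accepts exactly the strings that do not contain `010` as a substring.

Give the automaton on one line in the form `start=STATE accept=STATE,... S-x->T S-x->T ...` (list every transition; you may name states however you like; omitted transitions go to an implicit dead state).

start=A accept=A,B,C A-0->B A-1->A B-0->B B-1->C C-0->D C-1->A D-0->D D-1->D

Track partial matches of the forbidden pattern `010`. State D is a dead state reached once `010` has occurred; every other state accepts. A means no part of `010` is currently matched.
       0  1 
>* A   B  A 
 * B   B  C 
 * C   D  A 
   D   D  D 
(> = start, * = accepting)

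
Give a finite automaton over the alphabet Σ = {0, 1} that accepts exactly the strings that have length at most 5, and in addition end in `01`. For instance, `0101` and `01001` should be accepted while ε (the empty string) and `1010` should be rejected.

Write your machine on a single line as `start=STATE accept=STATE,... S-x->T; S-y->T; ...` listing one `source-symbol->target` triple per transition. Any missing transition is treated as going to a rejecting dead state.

start=S0; accept=S4,S7,S10; S0-0->S1; S0-1->S2; S1-0->S3; S1-1->S4; S2-0->S3; S2-1->S5; S3-0->S6; S3-1->S7; S4-0->S6; S4-1->S8; S5-0->S6; S5-1->S8; S6-0->S9; S6-1->S10; S7-0->S9; S7-1->S11; S8-0->S9; S8-1->S11; S9-0->S11; S9-1->S10; S10-0->S11; S10-1->S11; S11-0->S11; S11-1->S11

Build one automaton per condition and run them in lockstep. The first has 7 states tracking the input length, saturating at 6; the second has 3 states tracking how much of the suffix `01` has currently been matched. A product state is a pair (one from each), accepting exactly when both do. Minimizing collapses redundant product states.
With 12 states:
          0    1  
>  S0     S1   S2 
   S1     S3   S4 
   S2     S3   S5 
   S3     S6   S7 
 * S4     S6   S8 
   S5     S6   S8 
   S6     S9  S10 
 * S7     S9  S11 
   S8     S9  S11 
   S9    S11  S10 
 * S10   S11  S11 
   S11   S11  S11 
(> = start, * = accepting)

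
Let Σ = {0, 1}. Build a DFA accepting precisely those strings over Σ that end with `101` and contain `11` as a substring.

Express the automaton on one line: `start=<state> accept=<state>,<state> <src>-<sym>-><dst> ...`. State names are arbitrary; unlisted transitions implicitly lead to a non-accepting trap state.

Run two small machines in parallel and take their product. The first has 4 states tracking how much of the suffix `101` has currently been matched; the second has 3 states tracking whether and how much of `11` has been seen. A product state is a pair (one from each), accepting exactly when both do. After merging equivalent states the machine shrinks.
        0   1  
>  S0   S0  S1 
   S1   S0  S2 
   S2   S3  S2 
   S3   S4  S5 
   S4   S4  S2 
 * S5   S3  S2 
(> = start, * = accepting)

start=S0 accept=S5 S0-0->S0 S0-1->S1 S1-0->S0 S1-1->S2 S2-0->S3 S2-1->S2 S3-0->S4 S3-1->S5 S4-0->S4 S4-1->S2 S5-0->S3 S5-1->S2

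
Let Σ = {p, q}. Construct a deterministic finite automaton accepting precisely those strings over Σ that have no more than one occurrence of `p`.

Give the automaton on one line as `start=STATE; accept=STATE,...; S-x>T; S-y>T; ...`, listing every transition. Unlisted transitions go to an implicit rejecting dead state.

start=A; accept=A,B; A-p>B; A-q>A; B-p>C; B-q>B; C-p>C; C-q>C

Count `p`s, saturating at 2: state A means no `p` yet, B means one `p` seen, C means more than one. Each `p` increments (capped at C); other symbols loop. Accept from {A, B}.
3 states suffice.
       p  q 
>* A   B  A 
 * B   C  B 
   C   C  C 
(> = start, * = accepting)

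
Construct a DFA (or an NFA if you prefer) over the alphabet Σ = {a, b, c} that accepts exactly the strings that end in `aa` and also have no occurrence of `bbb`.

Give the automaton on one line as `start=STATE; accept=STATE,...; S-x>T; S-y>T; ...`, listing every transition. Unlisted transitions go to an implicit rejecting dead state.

start=q0; accept=q3; q0-a>q1; q0-b>q2; q0-c>q0; q1-a>q3; q1-b>q2; q1-c>q0; q2-a>q1; q2-b>q4; q2-c>q0; q3-a>q3; q3-b>q2; q3-c>q0; q4-a>q1; q4-b>q5; q4-c>q0; q5-a>q5; q5-b>q5; q5-c>q5

Handle the two conditions separately and then intersect. The first has 3 states tracking how much of the suffix `aa` has currently been matched; the second has 4 states tracking partial matches of the forbidden pattern `bbb`. A product state is a pair (one from each), accepting exactly when both do. After merging equivalent states the machine shrinks.
With 6 states:
        a   b   c  
>  q0   q1  q2  q0 
   q1   q3  q2  q0 
   q2   q1  q4  q0 
 * q3   q3  q2  q0 
   q4   q1  q5  q0 
   q5   q5  q5  q5 
(> = start, * = accepting)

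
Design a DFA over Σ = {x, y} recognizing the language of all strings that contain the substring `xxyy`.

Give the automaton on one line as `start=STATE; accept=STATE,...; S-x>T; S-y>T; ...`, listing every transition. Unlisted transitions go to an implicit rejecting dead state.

States q0..q3 record the length of the longest prefix of `xxyy` that matches the current input suffix. Reaching q4 means `xxyy` has been seen, and we stay there forever. Accept from q4.
With 5 states:
        x   y  
>  q0   q1  q0 
   q1   q2  q0 
   q2   q2  q3 
   q3   q1  q4 
 * q4   q4  q4 
(> = start, * = accepting)

start=q0; accept=q4; q0-x>q1; q0-y>q0; q1-x>q2; q1-y>q0; q2-x>q2; q2-y>q3; q3-x>q1; q3-y>q4; q4-x>q4; q4-y>q4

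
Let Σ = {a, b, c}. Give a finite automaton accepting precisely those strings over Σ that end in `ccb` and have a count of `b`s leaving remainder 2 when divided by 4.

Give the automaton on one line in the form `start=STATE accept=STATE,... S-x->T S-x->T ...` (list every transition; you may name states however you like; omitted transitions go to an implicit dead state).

start=q0 accept=q6 q0-a->q0 q0-b->q1 q0-c->q0 q1-a->q1 q1-b->q2 q1-c->q3 q2-a->q2 q2-b->q4 q2-c->q2 q3-a->q1 q3-b->q2 q3-c->q5 q4-a->q4 q4-b->q0 q4-c->q4 q5-a->q1 q5-b->q6 q5-c->q5 q6-a->q2 q6-b->q4 q6-c->q2

Handle the two conditions separately and then intersect. The first has 4 states tracking how much of the suffix `ccb` has currently been matched; the second has 4 states tracking the count of `b`s modulo 4. A product state is a pair (one from each), accepting exactly when both do. After merging equivalent states the machine shrinks.
With 7 states:
        a   b   c  
>  q0   q0  q1  q0 
   q1   q1  q2  q3 
   q2   q2  q4  q2 
   q3   q1  q2  q5 
   q4   q4  q0  q4 
   q5   q1  q6  q5 
 * q6   q2  q4  q2 
(> = start, * = accepting)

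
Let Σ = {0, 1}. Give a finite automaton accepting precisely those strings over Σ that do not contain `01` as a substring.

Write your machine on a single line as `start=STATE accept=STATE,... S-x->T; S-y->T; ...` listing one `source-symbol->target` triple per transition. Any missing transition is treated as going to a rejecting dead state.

Track partial matches of the forbidden pattern `01`. State S2 is a dead state reached once `01` has occurred; every other state accepts. S0 means no part of `01` is currently matched.
        0   1  
>* S0   S1  S0 
 * S1   S1  S2 
   S2   S2  S2 
(> = start, * = accepting)

start=S0; accept=S0,S1; S0-0->S1; S0-1->S0; S1-0->S1; S1-1->S2; S2-0->S2; S2-1->S2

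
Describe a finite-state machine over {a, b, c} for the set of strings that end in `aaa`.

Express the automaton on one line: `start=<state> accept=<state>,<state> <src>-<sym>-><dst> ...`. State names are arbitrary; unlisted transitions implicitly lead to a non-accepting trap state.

Remember how much of `aaa` the current input suffix matches. State q0 means no match yet; q1 means the last symbol is `a`; q2 means the last 2 symbols are `aa`; q3 means the last 3 symbols are `aaa`. Only q3 accepts. On a mismatch, fall back to the longest proper suffix that is still a prefix of `aaa`.
4 states suffice.
        a   b   c  
>  q0   q1  q0  q0 
   q1   q2  q0  q0 
   q2   q3  q0  q0 
 * q3   q3  q0  q0 
(> = start, * = accepting)

start=q0 accept=q3 q0-a->q1 q0-b->q0 q0-c->q0 q1-a->q2 q1-b->q0 q1-c->q0 q2-a->q3 q2-b->q0 q2-c->q0 q3-a->q3 q3-b->q0 q3-c->q0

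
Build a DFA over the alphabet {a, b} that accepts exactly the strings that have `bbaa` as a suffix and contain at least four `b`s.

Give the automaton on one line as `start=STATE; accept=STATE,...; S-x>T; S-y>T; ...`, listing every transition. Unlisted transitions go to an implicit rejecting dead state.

start=q0; accept=q18,q22; q0-a>q0; q0-b>q1; q1-a>q2; q1-b>q3; q2-a>q2; q2-b>q4; q3-a>q5; q3-b>q6; q4-a>q7; q4-b>q6; q5-a>q8; q5-b>q9; q6-a>q10; q6-b>q11; q7-a>q7; q7-b>q9; q8-a>q7; q8-b>q9; q9-a>q12; q9-b>q11; q10-a>q13; q10-b>q14; q11-a>q15; q11-b>q16; q12-a>q12; q12-b>q14; q13-a>q12; q13-b>q14; q14-a>q17; q14-b>q16; q15-a>q18; q15-b>q19; q16-a>q20; q16-b>q16; q17-a>q17; q17-b>q19; q18-a>q17; q18-b>q19; q19-a>q21; q19-b>q16; q20-a>q22; q20-b>q19; q21-a>q21; q21-b>q19; q22-a>q21; q22-b>q19

Run two small machines in parallel and take their product. One (5 states) tracks how much of the suffix `bbaa` has currently been matched; the other (6 states) tracks the count of `b`s, saturating at 5. Each combined state is a pair, one component from each; accept when both components accept.
          a    b  
>  q0     q0   q1 
   q1     q2   q3 
   q2     q2   q4 
   q3     q5   q6 
   q4     q7   q6 
   q5     q8   q9 
   q6    q10  q11 
   q7     q7   q9 
   q8     q7   q9 
   q9    q12  q11 
   q10   q13  q14 
   q11   q15  q16 
   q12   q12  q14 
   q13   q12  q14 
   q14   q17  q16 
   q15   q18  q19 
   q16   q20  q16 
   q17   q17  q19 
 * q18   q17  q19 
   q19   q21  q16 
   q20   q22  q19 
   q21   q21  q19 
 * q22   q21  q19 
(> = start, * = accepting)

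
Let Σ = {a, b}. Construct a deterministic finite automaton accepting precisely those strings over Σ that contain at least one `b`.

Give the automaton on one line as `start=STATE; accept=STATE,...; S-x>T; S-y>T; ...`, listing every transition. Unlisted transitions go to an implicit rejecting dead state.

Only the number of `b`s matters, and only up to 2. Make a chain q0 → q1 → q2 advanced by each `b` (with q2 absorbing); every other symbol self-loops. The accepting set is {q1, q2}.
With 3 states:
        a   b  
>  q0   q0  q1 
 * q1   q1  q2 
 * q2   q2  q2 
(> = start, * = accepting)

start=q0; accept=q1,q2; q0-a>q0; q0-b>q1; q1-a>q1; q1-b>q2; q2-a>q2; q2-b>q2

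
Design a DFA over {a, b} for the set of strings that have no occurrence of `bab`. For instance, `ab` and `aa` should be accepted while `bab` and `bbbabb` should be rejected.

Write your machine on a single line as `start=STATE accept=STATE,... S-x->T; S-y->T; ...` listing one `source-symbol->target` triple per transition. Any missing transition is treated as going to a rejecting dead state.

Track partial matches of the forbidden pattern `bab`. State q3 is a dead state reached once `bab` has occurred; every other state accepts. q0 means no part of `bab` is currently matched.
4 states suffice.
        a   b  
>* q0   q0  q1 
 * q1   q2  q1 
 * q2   q0  q3 
   q3   q3  q3 
(> = start, * = accepting)

start=q0; accept=q0,q1,q2; q0-a->q0; q0-b->q1; q1-a->q2; q1-b->q1; q2-a->q0; q2-b->q3; q3-a->q3; q3-b->q3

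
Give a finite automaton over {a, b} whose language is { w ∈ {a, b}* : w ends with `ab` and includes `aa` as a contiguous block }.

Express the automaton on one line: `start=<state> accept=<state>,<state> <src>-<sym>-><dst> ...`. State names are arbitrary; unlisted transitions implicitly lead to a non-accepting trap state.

Run two small machines in parallel and take their product. One (3 states) tracks how much of the suffix `ab` has currently been matched; the other (3 states) tracks whether and how much of `aa` has been seen. Each combined state is a pair, one component from each; accept when both components accept.
        a   b  
>  q0   q1  q0 
   q1   q2  q3 
   q2   q2  q4 
   q3   q1  q0 
 * q4   q2  q5 
   q5   q2  q5 
(> = start, * = accepting)

start=q0 accept=q4 q0-a->q1 q0-b->q0 q1-a->q2 q1-b->q3 q2-a->q2 q2-b->q4 q3-a->q1 q3-b->q0 q4-a->q2 q4-b->q5 q5-a->q2 q5-b->q5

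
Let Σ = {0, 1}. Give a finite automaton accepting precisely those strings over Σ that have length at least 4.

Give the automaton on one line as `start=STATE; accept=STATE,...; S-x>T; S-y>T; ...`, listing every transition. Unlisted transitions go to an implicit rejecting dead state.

Count input length up to 5: every symbol moves from s0 toward s5, which means 'more than 4' and absorbs. Accept from {s4, s5}.
6 states suffice.
        0   1  
>  s0   s1  s1 
   s1   s2  s2 
   s2   s3  s3 
   s3   s4  s4 
 * s4   s5  s5 
 * s5   s5  s5 
(> = start, * = accepting)

start=s0; accept=s4,s5; s0-0>s1; s0-1>s1; s1-0>s2; s1-1>s2; s2-0>s3; s2-1>s3; s3-0>s4; s3-1>s4; s4-0>s5; s4-1>s5; s5-0>s5; s5-1>s5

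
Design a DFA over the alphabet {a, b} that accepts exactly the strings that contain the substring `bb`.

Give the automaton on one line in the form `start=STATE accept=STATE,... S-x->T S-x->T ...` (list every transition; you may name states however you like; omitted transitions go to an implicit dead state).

Track how much of `bb` has been matched so far: state q0 is no progress, q2 is the absorbing accept state reached once `bb` has occurred. Intermediate states record partial matches; on a mismatch, fall back to the longest reusable overlap.
With 3 states:
        a   b  
>  q0   q0  q1 
   q1   q0  q2 
 * q2   q2  q2 
(> = start, * = accepting)

start=q0 accept=q2 q0-a->q0 q0-b->q1 q1-a->q0 q1-b->q2 q2-a->q2 q2-b->q2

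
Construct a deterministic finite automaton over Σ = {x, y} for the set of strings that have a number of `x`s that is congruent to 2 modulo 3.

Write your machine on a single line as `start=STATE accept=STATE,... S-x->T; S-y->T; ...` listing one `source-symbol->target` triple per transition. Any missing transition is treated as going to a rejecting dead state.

start=q0; accept=q2; q0-x->q1; q0-y->q0; q1-x->q2; q1-y->q1; q2-x->q0; q2-y->q2

Keep the running count of `x`s modulo 3: each `x` advances along the cycle q0 → q1 → q2 → q0 while other symbols loop. Accept at q2.
With 3 states:
        x   y  
>  q0   q1  q0 
   q1   q2  q1 
 * q2   q0  q2 
(> = start, * = accepting)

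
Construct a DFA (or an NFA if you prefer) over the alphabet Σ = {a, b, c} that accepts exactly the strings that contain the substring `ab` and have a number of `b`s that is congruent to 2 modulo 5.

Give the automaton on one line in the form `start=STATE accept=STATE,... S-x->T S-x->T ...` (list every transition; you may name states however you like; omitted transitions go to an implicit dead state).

Build one automaton per condition and run them in lockstep. The first has 3 states tracking whether and how much of `ab` has been seen; the second has 5 states tracking the count of `b`s modulo 5. A product state is a pair (one from each), accepting exactly when both do.
With 15 states:
          a    b    c  
>  q0     q1   q2   q0 
   q1     q1   q3   q0 
   q2     q4   q5   q2 
   q3     q3   q6   q3 
   q4     q4   q6   q2 
   q5     q7   q8   q5 
 * q6     q6   q9   q6 
   q7     q7   q9   q5 
   q8    q10  q11   q8 
   q9     q9  q12   q9 
   q10   q10  q12   q8 
   q11   q13   q0  q11 
   q12   q12  q14  q12 
   q13   q13  q14  q11 
   q14   q14   q3  q14 
(> = start, * = accepting)

start=q0 accept=q6 q0-a->q1 q0-b->q2 q0-c->q0 q1-a->q1 q1-b->q3 q1-c->q0 q2-a->q4 q2-b->q5 q2-c->q2 q3-a->q3 q3-b->q6 q3-c->q3 q4-a->q4 q4-b->q6 q4-c->q2 q5-a->q7 q5-b->q8 q5-c->q5 q6-a->q6 q6-b->q9 q6-c->q6 q7-a->q7 q7-b->q9 q7-c->q5 q8-a->q10 q8-b->q11 q8-c->q8 q9-a->q9 q9-b->q12 q9-c->q9 q10-a->q10 q10-b->q12 q10-c->q8 q11-a->q13 q11-b->q0 q11-c->q11 q12-a->q12 q12-b->q14 q12-c->q12 q13-a->q13 q13-b->q14 q13-c->q11 q14-a->q14 q14-b->q3 q14-c->q14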